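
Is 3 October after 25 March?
Yes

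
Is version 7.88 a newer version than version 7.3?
Yes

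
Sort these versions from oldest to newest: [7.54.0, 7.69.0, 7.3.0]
[7.3.0, 7.54.0, 7.69.0]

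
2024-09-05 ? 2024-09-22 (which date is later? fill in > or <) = <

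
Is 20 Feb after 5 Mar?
No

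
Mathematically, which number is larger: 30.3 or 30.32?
30.32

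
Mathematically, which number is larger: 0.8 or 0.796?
0.8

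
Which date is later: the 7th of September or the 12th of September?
the 12th of September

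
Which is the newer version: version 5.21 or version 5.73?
version 5.73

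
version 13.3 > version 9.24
True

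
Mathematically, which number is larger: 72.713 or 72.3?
72.713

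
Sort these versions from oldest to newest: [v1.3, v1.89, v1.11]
[v1.3, v1.11, v1.89]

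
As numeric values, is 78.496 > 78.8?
False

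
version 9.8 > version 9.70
False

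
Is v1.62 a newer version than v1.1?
Yes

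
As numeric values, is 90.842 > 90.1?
True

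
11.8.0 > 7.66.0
True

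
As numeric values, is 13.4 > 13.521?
False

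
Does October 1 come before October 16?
Yes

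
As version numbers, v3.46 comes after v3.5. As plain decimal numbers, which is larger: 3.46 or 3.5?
3.5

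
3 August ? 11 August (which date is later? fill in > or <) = <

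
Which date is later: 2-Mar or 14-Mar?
14-Mar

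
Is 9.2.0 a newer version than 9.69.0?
No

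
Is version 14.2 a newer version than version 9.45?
Yes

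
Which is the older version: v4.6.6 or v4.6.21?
v4.6.6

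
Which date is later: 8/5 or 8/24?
8/24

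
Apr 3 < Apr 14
True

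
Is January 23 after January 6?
Yes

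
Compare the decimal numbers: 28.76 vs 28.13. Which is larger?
28.76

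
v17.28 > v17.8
True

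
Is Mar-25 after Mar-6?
Yes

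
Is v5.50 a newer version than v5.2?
Yes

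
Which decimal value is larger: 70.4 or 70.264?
70.4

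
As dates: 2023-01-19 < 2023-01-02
False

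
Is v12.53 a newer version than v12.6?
Yes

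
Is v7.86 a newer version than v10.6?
No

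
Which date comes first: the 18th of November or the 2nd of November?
the 2nd of November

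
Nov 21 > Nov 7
True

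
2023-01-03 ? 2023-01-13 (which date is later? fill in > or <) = <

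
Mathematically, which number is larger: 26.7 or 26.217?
26.7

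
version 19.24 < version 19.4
False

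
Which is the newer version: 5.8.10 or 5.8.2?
5.8.10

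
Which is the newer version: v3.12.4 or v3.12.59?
v3.12.59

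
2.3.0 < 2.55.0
True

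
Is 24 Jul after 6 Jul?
Yes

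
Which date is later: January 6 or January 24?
January 24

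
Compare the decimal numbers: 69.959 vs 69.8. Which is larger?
69.959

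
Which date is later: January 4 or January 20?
January 20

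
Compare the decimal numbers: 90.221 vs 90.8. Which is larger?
90.8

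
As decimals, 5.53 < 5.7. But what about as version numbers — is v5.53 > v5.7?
True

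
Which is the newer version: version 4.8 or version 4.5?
version 4.8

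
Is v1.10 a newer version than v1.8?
Yes. Version numbers are compared segment by segment as integers, not as decimals: minor version 10 > 8, so v1.10 > v1.8 (even though the decimal 1.10 < 1.8).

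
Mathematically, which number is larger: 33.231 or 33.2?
33.231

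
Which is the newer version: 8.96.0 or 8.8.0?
8.96.0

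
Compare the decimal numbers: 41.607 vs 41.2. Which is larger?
41.607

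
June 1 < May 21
False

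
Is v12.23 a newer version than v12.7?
Yes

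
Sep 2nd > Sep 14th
False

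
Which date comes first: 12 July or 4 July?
4 July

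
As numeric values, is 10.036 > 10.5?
False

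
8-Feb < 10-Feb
True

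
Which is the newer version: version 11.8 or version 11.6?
version 11.8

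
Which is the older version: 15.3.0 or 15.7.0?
15.3.0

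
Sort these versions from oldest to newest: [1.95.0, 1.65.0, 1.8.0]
[1.8.0, 1.65.0, 1.95.0]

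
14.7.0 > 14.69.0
False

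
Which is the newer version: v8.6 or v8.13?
v8.13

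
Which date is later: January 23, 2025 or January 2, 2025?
January 23, 2025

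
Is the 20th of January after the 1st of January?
Yes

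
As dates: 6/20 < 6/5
False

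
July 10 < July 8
False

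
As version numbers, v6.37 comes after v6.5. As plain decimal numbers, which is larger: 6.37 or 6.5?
6.5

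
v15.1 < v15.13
True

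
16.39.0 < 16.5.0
False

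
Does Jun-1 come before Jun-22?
Yes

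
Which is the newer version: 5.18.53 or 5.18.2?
5.18.53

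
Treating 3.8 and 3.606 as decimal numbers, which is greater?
3.8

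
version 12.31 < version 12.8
False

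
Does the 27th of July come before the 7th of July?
No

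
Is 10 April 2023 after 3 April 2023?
Yes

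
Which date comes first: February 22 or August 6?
February 22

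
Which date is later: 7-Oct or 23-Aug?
7-Oct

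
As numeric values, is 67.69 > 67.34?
True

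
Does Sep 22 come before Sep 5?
No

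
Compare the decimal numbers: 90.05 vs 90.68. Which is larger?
90.68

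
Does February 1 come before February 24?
Yes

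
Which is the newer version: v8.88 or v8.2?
v8.88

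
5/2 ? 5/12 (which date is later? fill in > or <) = <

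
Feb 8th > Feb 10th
False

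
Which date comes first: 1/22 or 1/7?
1/7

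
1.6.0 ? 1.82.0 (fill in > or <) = <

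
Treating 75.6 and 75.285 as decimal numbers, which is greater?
75.6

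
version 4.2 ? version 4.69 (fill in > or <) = <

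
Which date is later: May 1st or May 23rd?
May 23rd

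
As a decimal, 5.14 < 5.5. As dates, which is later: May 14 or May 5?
May 14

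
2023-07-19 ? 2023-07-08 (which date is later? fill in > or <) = >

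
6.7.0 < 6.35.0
True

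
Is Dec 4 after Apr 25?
Yes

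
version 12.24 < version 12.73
True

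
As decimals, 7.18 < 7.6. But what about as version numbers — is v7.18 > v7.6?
True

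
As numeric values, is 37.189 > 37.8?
False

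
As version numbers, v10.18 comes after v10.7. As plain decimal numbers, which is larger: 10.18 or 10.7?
10.7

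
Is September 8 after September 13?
No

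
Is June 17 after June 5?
Yes. Day 17 comes after day 5 in June — this is a date comparison, not a decimal one (the decimal 6.17 would be smaller than 6.5).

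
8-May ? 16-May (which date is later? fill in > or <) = <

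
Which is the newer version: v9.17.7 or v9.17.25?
v9.17.25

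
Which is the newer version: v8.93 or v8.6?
v8.93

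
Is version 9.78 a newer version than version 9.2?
Yes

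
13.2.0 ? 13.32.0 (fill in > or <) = <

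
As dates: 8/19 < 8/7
False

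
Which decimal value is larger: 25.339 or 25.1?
25.339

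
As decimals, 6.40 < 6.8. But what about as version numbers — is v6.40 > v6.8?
True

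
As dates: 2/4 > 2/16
False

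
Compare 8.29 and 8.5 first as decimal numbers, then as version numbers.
As decimals: 8.29 < 8.5. As versions: v8.29 > v8.5 (minor version 29 > 5).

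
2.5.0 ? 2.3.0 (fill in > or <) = >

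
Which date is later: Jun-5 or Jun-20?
Jun-20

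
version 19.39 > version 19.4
True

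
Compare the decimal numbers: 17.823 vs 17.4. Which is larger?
17.823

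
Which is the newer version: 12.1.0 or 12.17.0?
12.17.0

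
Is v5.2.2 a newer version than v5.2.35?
No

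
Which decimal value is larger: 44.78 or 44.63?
44.78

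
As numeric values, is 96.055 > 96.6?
False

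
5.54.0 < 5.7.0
False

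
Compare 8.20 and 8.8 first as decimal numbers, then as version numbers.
As decimals: 8.20 < 8.8. As versions: v8.20 > v8.8 (minor version 20 > 8).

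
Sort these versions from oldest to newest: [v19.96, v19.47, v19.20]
[v19.20, v19.47, v19.96]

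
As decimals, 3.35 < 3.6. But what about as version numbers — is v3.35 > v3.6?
True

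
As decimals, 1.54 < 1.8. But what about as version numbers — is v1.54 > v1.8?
True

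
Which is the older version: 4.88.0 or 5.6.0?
4.88.0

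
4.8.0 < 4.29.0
True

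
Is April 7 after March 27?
Yes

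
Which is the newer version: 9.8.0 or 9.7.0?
9.8.0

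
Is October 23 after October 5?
Yes. Day 23 comes after day 5 in October — this is a date comparison, not a decimal one (the decimal 10.23 would be smaller than 10.5).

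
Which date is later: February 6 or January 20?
February 6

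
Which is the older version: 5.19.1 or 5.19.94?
5.19.1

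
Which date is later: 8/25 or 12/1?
12/1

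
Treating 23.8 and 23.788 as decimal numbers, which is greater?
23.8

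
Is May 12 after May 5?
Yes. Day 12 comes after day 5 in May — this is a date comparison, not a decimal one (the decimal 5.12 would be smaller than 5.5).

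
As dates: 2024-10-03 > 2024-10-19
False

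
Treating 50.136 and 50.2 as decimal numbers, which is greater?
50.2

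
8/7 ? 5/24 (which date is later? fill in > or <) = >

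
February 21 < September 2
True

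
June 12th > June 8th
True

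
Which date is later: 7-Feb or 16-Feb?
16-Feb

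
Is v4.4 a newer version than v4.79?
No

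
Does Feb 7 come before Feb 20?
Yes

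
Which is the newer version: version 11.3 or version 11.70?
version 11.70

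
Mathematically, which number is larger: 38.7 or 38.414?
38.7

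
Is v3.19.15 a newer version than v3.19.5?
Yes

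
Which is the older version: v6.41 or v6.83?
v6.41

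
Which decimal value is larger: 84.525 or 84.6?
84.6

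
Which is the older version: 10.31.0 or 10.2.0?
10.2.0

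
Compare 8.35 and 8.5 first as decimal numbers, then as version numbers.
As decimals: 8.35 < 8.5. As versions: v8.35 > v8.5 (minor version 35 > 5).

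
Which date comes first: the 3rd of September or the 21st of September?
the 3rd of September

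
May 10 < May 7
False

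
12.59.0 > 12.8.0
True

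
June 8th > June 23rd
False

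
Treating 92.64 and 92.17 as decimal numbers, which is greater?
92.64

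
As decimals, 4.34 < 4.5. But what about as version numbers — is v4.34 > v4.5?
True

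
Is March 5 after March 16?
No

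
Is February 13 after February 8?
Yes. Day 13 comes after day 8 in February — this is a date comparison, not a decimal one (the decimal 2.13 would be smaller than 2.8).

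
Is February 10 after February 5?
Yes. Day 10 comes after day 5 in February — this is a date comparison, not a decimal one (the decimal 2.10 would be smaller than 2.5).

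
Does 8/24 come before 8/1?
No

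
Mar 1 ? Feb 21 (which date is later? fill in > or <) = >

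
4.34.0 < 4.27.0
False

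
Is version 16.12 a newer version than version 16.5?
Yes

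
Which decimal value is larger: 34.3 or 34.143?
34.3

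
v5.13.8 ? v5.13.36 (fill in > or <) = <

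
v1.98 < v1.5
False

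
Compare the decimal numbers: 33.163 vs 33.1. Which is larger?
33.163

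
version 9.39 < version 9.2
False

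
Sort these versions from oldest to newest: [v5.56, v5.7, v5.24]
[v5.7, v5.24, v5.56]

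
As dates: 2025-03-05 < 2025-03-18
True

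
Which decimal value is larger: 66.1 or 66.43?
66.43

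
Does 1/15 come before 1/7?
No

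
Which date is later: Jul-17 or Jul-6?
Jul-17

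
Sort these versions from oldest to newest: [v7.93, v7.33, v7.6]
[v7.6, v7.33, v7.93]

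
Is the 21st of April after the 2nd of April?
Yes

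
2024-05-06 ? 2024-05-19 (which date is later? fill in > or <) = <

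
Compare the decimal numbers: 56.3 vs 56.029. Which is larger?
56.3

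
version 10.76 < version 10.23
False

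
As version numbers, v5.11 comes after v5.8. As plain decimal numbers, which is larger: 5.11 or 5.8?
5.8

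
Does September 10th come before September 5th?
No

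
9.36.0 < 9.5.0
False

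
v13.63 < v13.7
False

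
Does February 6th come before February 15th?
Yes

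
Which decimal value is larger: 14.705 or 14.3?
14.705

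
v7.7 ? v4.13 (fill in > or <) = >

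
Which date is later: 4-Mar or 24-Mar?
24-Mar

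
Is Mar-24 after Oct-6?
No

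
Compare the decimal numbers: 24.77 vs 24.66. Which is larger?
24.77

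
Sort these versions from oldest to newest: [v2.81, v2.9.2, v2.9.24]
[v2.9.2, v2.9.24, v2.81]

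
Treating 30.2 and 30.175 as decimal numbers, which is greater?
30.2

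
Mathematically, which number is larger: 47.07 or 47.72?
47.72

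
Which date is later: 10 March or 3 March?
10 March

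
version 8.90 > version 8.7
True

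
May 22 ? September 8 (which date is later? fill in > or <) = <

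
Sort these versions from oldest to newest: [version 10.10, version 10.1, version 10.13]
[version 10.1, version 10.10, version 10.13]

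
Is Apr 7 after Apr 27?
No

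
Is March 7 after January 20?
Yes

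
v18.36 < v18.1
False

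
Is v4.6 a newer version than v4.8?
No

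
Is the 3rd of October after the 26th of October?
No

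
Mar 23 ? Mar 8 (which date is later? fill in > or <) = >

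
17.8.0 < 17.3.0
False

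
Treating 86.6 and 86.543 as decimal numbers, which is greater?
86.6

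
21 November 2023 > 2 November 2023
True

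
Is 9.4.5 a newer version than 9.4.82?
No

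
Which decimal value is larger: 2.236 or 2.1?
2.236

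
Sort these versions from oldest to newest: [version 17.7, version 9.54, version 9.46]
[version 9.46, version 9.54, version 17.7]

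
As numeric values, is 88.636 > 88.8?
False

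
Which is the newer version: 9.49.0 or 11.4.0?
11.4.0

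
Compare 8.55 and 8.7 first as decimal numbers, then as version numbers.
As decimals: 8.55 < 8.7. As versions: v8.55 > v8.7 (minor version 55 > 7).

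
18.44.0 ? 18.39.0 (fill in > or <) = >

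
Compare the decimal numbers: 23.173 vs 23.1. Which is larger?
23.173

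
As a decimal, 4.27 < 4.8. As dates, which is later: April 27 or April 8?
April 27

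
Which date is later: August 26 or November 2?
November 2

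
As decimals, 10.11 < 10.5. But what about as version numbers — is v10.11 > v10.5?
True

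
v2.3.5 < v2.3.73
True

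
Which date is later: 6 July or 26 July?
26 July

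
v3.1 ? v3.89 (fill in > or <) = <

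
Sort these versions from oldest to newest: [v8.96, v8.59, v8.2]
[v8.2, v8.59, v8.96]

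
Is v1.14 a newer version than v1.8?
Yes. Version numbers are compared segment by segment as integers, not as decimals: minor version 14 > 8, so v1.14 > v1.8 (even though the decimal 1.14 < 1.8).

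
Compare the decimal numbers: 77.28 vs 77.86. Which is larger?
77.86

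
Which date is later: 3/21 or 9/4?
9/4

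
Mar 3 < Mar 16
True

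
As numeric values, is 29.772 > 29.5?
True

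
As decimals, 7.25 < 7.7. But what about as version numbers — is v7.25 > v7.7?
True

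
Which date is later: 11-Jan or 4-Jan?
11-Jan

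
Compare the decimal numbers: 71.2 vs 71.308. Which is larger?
71.308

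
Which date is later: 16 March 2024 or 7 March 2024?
16 March 2024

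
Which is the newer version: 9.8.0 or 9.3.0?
9.8.0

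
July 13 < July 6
False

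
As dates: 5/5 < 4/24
False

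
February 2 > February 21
False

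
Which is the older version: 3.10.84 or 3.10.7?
3.10.7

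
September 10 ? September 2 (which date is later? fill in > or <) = >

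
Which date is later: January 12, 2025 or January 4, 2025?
January 12, 2025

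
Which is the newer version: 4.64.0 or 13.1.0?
13.1.0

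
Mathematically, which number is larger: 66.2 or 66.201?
66.201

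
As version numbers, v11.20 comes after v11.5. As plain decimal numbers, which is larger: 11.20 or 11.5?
11.5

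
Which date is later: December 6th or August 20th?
December 6th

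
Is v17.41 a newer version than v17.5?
Yes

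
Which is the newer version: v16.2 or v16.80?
v16.80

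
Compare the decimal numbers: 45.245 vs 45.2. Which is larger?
45.245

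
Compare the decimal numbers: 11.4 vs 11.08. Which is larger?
11.4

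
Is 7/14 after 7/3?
Yes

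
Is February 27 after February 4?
Yes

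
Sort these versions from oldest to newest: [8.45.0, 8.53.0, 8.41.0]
[8.41.0, 8.45.0, 8.53.0]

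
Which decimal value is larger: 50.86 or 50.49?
50.86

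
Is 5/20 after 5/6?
Yes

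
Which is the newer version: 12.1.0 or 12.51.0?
12.51.0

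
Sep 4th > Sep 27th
False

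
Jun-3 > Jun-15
False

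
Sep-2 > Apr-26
True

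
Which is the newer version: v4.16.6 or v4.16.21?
v4.16.21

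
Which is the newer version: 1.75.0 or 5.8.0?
5.8.0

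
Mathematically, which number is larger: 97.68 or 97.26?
97.68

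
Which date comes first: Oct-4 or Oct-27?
Oct-4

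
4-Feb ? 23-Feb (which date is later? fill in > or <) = <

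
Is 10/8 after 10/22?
No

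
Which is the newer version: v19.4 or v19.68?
v19.68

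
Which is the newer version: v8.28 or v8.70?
v8.70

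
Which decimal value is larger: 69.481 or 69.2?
69.481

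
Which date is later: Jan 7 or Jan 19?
Jan 19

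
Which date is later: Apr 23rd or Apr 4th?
Apr 23rd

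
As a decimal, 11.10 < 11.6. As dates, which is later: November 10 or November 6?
November 10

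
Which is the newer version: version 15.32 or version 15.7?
version 15.32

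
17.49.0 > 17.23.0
True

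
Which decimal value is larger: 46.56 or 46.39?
46.56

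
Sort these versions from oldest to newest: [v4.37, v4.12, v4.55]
[v4.12, v4.37, v4.55]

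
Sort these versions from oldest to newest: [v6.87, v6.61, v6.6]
[v6.6, v6.61, v6.87]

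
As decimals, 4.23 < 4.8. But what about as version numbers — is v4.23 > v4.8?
True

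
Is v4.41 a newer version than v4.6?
Yes. Version numbers are compared segment by segment as integers, not as decimals: minor version 41 > 6, so v4.41 > v4.6 (even though the decimal 4.41 < 4.6).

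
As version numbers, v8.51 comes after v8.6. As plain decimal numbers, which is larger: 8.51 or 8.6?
8.6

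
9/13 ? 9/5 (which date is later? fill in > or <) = >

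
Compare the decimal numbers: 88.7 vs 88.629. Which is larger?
88.7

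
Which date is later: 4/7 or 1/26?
4/7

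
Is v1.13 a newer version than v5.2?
No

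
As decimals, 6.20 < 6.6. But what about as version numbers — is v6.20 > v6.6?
True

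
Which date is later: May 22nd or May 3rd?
May 22nd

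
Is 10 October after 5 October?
Yes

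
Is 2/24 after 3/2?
No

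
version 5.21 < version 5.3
False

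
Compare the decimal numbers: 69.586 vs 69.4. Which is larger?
69.586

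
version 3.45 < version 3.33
False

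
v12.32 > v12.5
True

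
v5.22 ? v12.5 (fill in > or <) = <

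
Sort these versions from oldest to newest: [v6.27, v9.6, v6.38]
[v6.27, v6.38, v9.6]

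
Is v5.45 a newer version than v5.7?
Yes. Version numbers are compared segment by segment as integers, not as decimals: minor version 45 > 7, so v5.45 > v5.7 (even though the decimal 5.45 < 5.7).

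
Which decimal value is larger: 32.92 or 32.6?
32.92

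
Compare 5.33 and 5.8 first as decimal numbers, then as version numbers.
As decimals: 5.33 < 5.8. As versions: v5.33 > v5.8 (minor version 33 > 8).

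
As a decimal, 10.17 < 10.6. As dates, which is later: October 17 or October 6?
October 17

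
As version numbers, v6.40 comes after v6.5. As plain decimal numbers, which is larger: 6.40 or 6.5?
6.5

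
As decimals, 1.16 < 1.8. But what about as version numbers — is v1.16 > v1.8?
True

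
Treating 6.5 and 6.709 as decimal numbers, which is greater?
6.709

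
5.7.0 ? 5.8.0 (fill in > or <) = <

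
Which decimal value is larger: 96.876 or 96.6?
96.876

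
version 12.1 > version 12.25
False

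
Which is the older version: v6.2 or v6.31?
v6.2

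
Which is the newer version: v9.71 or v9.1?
v9.71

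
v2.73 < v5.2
True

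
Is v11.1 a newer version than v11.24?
No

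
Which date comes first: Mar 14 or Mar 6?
Mar 6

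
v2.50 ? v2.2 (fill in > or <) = >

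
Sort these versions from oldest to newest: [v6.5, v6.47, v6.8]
[v6.5, v6.8, v6.47]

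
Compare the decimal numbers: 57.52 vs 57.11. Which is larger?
57.52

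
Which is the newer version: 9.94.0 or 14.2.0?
14.2.0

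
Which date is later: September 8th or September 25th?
September 25th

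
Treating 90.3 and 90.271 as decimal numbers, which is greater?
90.3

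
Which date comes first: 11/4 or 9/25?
9/25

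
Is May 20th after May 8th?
Yes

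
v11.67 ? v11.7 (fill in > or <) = >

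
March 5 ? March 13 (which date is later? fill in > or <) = <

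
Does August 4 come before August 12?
Yes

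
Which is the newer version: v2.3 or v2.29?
v2.29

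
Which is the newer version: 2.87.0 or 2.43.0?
2.87.0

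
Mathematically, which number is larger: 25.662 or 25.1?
25.662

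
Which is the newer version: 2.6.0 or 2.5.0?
2.6.0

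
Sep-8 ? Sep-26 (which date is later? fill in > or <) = <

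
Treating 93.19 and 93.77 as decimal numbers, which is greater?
93.77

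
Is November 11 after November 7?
Yes. Day 11 comes after day 7 in November — this is a date comparison, not a decimal one (the decimal 11.11 would be smaller than 11.7).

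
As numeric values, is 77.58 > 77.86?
False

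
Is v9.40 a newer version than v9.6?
Yes. Version numbers are compared segment by segment as integers, not as decimals: minor version 40 > 6, so v9.40 > v9.6 (even though the decimal 9.40 < 9.6).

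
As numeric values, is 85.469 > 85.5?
False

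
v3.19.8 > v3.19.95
False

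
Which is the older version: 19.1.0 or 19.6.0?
19.1.0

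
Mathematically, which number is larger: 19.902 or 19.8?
19.902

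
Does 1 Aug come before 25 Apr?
No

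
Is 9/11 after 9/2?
Yes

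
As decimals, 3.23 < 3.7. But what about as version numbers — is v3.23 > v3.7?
True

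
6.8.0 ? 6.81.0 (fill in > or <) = <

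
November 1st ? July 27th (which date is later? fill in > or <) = >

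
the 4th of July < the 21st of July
True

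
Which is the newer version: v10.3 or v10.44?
v10.44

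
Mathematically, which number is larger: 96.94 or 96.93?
96.94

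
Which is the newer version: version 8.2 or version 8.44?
version 8.44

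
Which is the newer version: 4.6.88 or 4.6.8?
4.6.88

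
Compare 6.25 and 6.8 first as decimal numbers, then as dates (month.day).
As decimals: 6.25 < 6.8. As dates: 6/25 is later than 6/8 (day 25 > day 8).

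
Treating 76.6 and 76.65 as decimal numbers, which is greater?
76.65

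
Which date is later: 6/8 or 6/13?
6/13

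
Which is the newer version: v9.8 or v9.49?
v9.49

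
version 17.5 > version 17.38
False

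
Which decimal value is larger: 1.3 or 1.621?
1.621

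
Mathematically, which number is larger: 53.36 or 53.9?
53.9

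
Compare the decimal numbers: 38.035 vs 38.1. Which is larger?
38.1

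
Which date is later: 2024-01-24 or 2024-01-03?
2024-01-24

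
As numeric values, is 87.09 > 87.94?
False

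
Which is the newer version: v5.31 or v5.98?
v5.98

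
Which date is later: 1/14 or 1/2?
1/14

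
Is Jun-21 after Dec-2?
No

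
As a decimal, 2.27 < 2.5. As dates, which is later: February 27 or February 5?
February 27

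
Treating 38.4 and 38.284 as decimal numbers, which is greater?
38.4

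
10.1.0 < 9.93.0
False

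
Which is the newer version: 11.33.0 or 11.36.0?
11.36.0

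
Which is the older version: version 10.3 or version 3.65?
version 3.65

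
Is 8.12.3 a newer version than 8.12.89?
No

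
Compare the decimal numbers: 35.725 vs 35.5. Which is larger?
35.725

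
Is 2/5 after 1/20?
Yes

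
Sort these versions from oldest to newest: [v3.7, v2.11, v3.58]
[v2.11, v3.7, v3.58]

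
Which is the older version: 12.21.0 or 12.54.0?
12.21.0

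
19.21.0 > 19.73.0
False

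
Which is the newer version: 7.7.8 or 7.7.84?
7.7.84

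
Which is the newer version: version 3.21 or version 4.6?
version 4.6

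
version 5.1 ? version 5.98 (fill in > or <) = <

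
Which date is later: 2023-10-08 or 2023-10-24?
2023-10-24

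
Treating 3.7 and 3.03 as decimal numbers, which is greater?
3.7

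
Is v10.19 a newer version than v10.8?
Yes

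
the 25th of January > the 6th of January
True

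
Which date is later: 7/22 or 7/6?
7/22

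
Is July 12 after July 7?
Yes. Day 12 comes after day 7 in July — this is a date comparison, not a decimal one (the decimal 7.12 would be smaller than 7.7).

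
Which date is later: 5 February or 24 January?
5 February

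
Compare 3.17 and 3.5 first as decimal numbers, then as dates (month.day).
As decimals: 3.17 < 3.5. As dates: 3/17 is later than 3/5 (day 17 > day 5).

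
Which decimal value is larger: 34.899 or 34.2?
34.899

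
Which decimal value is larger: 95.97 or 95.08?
95.97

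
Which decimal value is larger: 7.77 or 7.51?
7.77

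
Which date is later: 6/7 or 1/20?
6/7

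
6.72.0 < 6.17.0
False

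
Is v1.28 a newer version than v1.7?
Yes. Version numbers are compared segment by segment as integers, not as decimals: minor version 28 > 7, so v1.28 > v1.7 (even though the decimal 1.28 < 1.7).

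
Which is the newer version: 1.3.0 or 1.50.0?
1.50.0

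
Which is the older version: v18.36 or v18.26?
v18.26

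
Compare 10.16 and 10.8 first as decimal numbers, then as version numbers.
As decimals: 10.16 < 10.8. As versions: v10.16 > v10.8 (minor version 16 > 8).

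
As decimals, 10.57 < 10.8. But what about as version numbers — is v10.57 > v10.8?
True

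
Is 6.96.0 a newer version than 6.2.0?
Yes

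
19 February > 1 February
True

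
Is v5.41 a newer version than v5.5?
Yes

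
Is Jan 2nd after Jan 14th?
No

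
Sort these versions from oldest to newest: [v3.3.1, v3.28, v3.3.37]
[v3.3.1, v3.3.37, v3.28]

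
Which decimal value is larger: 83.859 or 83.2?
83.859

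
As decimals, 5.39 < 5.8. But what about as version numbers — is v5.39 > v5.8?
True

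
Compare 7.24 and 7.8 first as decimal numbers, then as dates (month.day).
As decimals: 7.24 < 7.8. As dates: 7/24 is later than 7/8 (day 24 > day 8).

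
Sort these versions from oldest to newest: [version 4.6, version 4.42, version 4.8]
[version 4.6, version 4.8, version 4.42]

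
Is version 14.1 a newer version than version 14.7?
No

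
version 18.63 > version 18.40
True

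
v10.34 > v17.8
False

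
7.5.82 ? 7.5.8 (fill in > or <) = >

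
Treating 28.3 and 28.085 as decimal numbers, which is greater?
28.3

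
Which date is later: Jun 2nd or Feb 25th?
Jun 2nd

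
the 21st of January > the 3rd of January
True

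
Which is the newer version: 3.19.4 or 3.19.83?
3.19.83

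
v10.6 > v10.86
False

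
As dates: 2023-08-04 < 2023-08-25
True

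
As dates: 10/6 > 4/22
True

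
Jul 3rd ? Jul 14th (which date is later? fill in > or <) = <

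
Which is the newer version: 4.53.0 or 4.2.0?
4.53.0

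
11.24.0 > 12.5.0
False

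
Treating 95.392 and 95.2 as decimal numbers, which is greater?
95.392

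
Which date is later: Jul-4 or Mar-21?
Jul-4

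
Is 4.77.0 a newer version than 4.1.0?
Yes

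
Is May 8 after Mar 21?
Yes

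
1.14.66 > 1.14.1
True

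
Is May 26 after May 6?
Yes. Day 26 comes after day 6 in May — this is a date comparison, not a decimal one (the decimal 5.26 would be smaller than 5.6).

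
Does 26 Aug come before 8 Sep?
Yes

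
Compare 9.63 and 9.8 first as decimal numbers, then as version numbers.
As decimals: 9.63 < 9.8. As versions: v9.63 > v9.8 (minor version 63 > 8).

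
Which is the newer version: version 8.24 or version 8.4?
version 8.24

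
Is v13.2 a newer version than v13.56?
No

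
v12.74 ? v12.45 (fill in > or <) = >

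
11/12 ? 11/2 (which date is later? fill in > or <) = >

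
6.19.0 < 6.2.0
False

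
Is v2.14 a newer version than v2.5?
Yes. Version numbers are compared segment by segment as integers, not as decimals: minor version 14 > 5, so v2.14 > v2.5 (even though the decimal 2.14 < 2.5).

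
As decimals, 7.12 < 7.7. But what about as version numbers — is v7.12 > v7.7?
True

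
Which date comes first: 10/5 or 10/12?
10/5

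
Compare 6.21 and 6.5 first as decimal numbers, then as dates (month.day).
As decimals: 6.21 < 6.5. As dates: 6/21 is later than 6/5 (day 21 > day 5).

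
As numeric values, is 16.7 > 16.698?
True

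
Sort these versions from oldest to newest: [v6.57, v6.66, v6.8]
[v6.8, v6.57, v6.66]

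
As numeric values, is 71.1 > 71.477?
False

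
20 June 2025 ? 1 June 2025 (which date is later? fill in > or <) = >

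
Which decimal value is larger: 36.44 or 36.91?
36.91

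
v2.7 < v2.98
True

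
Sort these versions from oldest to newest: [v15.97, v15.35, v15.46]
[v15.35, v15.46, v15.97]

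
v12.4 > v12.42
False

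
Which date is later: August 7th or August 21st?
August 21st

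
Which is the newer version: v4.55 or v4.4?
v4.55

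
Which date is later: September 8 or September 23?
September 23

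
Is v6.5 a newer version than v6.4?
Yes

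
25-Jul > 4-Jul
True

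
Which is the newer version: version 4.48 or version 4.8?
version 4.48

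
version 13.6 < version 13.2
False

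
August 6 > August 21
False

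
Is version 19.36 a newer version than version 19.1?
Yes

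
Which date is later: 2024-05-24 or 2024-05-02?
2024-05-24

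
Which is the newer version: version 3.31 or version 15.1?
version 15.1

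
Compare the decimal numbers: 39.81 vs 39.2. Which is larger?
39.81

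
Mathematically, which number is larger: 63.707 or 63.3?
63.707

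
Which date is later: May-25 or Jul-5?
Jul-5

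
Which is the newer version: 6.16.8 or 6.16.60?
6.16.60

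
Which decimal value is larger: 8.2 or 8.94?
8.94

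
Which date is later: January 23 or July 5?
July 5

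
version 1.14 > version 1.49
False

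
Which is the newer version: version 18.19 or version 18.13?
version 18.19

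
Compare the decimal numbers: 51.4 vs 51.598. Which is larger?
51.598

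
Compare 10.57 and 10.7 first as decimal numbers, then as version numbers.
As decimals: 10.57 < 10.7. As versions: v10.57 > v10.7 (minor version 57 > 7).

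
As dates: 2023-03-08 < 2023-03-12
True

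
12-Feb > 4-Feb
True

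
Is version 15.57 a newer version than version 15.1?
Yes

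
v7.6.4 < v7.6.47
True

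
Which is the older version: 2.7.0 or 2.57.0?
2.7.0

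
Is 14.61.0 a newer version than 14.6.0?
Yes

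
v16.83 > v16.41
True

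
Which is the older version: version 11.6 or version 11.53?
version 11.6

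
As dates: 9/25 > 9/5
True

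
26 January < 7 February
True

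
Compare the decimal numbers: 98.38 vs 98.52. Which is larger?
98.52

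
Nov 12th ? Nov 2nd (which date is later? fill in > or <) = >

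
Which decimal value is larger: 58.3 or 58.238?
58.3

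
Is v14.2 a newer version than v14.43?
No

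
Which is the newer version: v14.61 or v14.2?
v14.61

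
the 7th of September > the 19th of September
False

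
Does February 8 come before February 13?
Yes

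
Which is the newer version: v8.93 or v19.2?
v19.2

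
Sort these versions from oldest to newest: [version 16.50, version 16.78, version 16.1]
[version 16.1, version 16.50, version 16.78]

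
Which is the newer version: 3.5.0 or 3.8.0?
3.8.0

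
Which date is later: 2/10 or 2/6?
2/10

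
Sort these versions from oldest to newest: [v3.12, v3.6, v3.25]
[v3.6, v3.12, v3.25]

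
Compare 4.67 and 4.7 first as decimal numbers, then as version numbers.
As decimals: 4.67 < 4.7. As versions: v4.67 > v4.7 (minor version 67 > 7).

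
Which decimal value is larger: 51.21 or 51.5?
51.5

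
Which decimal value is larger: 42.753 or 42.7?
42.753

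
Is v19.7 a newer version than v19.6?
Yes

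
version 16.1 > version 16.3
False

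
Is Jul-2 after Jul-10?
No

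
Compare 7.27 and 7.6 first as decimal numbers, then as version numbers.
As decimals: 7.27 < 7.6. As versions: v7.27 > v7.6 (minor version 27 > 6).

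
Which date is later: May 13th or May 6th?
May 13th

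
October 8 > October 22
False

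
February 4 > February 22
False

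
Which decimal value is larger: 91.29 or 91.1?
91.29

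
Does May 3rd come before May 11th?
Yes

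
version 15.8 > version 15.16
False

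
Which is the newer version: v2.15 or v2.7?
v2.15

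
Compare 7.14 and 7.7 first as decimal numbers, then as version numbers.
As decimals: 7.14 < 7.7. As versions: v7.14 > v7.7 (minor version 14 > 7).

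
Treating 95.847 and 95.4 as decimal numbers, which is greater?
95.847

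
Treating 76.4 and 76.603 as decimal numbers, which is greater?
76.603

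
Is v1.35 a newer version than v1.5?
Yes. Version numbers are compared segment by segment as integers, not as decimals: minor version 35 > 5, so v1.35 > v1.5 (even though the decimal 1.35 < 1.5).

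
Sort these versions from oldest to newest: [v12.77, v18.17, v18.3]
[v12.77, v18.3, v18.17]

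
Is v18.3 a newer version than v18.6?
No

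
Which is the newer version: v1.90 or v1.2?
v1.90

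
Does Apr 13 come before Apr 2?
No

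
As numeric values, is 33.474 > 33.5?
False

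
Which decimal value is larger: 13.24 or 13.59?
13.59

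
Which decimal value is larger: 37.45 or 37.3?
37.45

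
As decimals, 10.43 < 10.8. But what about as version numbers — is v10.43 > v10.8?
True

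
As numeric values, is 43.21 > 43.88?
False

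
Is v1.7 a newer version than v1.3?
Yes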